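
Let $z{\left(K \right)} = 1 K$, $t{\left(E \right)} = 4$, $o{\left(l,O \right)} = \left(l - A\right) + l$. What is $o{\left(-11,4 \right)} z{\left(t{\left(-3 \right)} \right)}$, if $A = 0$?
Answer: $-88$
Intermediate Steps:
$o{\left(l,O \right)} = 2 l$ ($o{\left(l,O \right)} = \left(l - 0\right) + l = \left(l + 0\right) + l = l + l = 2 l$)
$z{\left(K \right)} = K$
$o{\left(-11,4 \right)} z{\left(t{\left(-3 \right)} \right)} = 2 \left(-11\right) 4 = \left(-22\right) 4 = -88$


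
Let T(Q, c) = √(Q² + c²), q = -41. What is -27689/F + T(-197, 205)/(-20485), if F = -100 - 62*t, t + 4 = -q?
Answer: 27689/2394 - √80834/20485 ≈ 11.552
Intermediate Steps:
t = 37 (t = -4 - 1*(-41) = -4 + 41 = 37)
F = -2394 (F = -100 - 62*37 = -100 - 2294 = -2394)
-27689/F + T(-197, 205)/(-20485) = -27689/(-2394) + √((-197)² + 205²)/(-20485) = -27689*(-1/2394) + √(38809 + 42025)*(-1/20485) = 27689/2394 + √80834*(-1/20485) = 27689/2394 - √80834/20485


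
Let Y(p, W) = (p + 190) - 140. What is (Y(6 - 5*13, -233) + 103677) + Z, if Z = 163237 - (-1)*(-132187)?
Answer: 134718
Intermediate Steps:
Y(p, W) = 50 + p (Y(p, W) = (190 + p) - 140 = 50 + p)
Z = 31050 (Z = 163237 - 1*132187 = 163237 - 132187 = 31050)
(Y(6 - 5*13, -233) + 103677) + Z = ((50 + (6 - 5*13)) + 103677) + 31050 = ((50 + (6 - 65)) + 103677) + 31050 = ((50 - 59) + 103677) + 31050 = (-9 + 103677) + 31050 = 103668 + 31050 = 134718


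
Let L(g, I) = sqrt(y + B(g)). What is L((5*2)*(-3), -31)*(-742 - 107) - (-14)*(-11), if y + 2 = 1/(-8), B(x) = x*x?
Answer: -154 - 849*sqrt(14366)/4 ≈ -25594.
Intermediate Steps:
B(x) = x**2
y = -17/8 (y = -2 + 1/(-8) = -2 - 1/8 = -17/8 ≈ -2.1250)
L(g, I) = sqrt(-17/8 + g**2)
L((5*2)*(-3), -31)*(-742 - 107) - (-14)*(-11) = (sqrt(-34 + 16*((5*2)*(-3))**2)/4)*(-742 - 107) - (-14)*(-11) = (sqrt(-34 + 16*(10*(-3))**2)/4)*(-849) - 14*11 = (sqrt(-34 + 16*(-30)**2)/4)*(-849) - 154 = (sqrt(-34 + 16*900)/4)*(-849) - 154 = (sqrt(-34 + 14400)/4)*(-849) - 154 = (sqrt(14366)/4)*(-849) - 154 = -849*sqrt(14366)/4 - 154 = -154 - 849*sqrt(14366)/4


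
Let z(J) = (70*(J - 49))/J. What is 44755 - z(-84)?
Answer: 267865/6 ≈ 44644.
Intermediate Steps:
z(J) = (-3430 + 70*J)/J (z(J) = (70*(-49 + J))/J = (-3430 + 70*J)/J)
44755 - z(-84) = 44755 - (70 - 3430/(-84)) = 44755 - (70 - 3430*(-1/84)) = 44755 - (70 + 245/6) = 44755 - 1*665/6 = 44755 - 665/6 = 267865/6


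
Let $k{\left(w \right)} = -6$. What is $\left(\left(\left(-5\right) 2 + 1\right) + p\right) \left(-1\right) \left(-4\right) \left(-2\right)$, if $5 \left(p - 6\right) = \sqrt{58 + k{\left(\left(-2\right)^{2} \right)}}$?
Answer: $24 - \frac{16 \sqrt{13}}{5} \approx 12.462$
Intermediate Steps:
$p = 6 + \frac{2 \sqrt{13}}{5}$ ($p = 6 + \frac{\sqrt{58 - 6}}{5} = 6 + \frac{\sqrt{52}}{5} = 6 + \frac{2 \sqrt{13}}{5} \approx 7.4422$)
$\left(\left(\left(-5\right) 2 + 1\right) + p\right) \left(-1\right) \left(-4\right) \left(-2\right) = \left(\left(\left(-5\right) 2 + 1\right) + \left(6 + \frac{2 \sqrt{13}}{5}\right)\right) \left(-1\right) \left(-4\right) \left(-2\right) = \left(\left(-10 + 1\right) + \left(6 + \frac{2 \sqrt{13}}{5}\right)\right) 4 \left(-2\right) = \left(-9 + \left(6 + \frac{2 \sqrt{13}}{5}\right)\right) \left(-8\right) = \left(-3 + \frac{2 \sqrt{13}}{5}\right) \left(-8\right) = 24 - \frac{16 \sqrt{13}}{5}$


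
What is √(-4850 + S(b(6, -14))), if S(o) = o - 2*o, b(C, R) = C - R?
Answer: I*√4870 ≈ 69.785*I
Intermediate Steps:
S(o) = -o (S(o) = o - 2*o = -o)
√(-4850 + S(b(6, -14))) = √(-4850 - (6 - 1*(-14))) = √(-4850 - (6 + 14)) = √(-4850 - 1*20) = √(-4850 - 20) = √(-4870) = I*√4870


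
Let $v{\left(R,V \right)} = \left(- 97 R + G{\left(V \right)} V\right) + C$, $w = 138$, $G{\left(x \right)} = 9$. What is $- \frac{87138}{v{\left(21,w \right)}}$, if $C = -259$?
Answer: $\frac{43569}{527} \approx 82.674$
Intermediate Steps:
$v{\left(R,V \right)} = -259 - 97 R + 9 V$ ($v{\left(R,V \right)} = \left(- 97 R + 9 V\right) - 259 = -259 - 97 R + 9 V$)
$- \frac{87138}{v{\left(21,w \right)}} = - \frac{87138}{-259 - 2037 + 9 \cdot 138} = - \frac{87138}{-259 - 2037 + 1242} = - \frac{87138}{-1054} = \left(-87138\right) \left(- \frac{1}{1054}\right) = \frac{43569}{527}$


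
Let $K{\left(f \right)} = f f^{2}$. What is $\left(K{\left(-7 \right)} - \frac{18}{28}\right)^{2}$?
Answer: $\frac{23145721}{196} \approx 1.1809 \cdot 10^{5}$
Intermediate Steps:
$K{\left(f \right)} = f^{3}$
$\left(K{\left(-7 \right)} - \frac{18}{28}\right)^{2} = \left(\left(-7\right)^{3} - \frac{18}{28}\right)^{2} = \left(-343 - \frac{9}{14}\right)^{2} = \left(- \frac{4811}{14}\right)^{2} = \frac{23145721}{196}$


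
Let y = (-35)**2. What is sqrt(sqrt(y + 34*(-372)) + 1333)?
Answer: sqrt(1333 + I*sqrt(11423)) ≈ 36.54 + 1.4625*I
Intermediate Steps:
y = 1225
sqrt(sqrt(y + 34*(-372)) + 1333) = sqrt(sqrt(1225 + 34*(-372)) + 1333) = sqrt(sqrt(1225 - 12648) + 1333) = sqrt(sqrt(-11423) + 1333) = sqrt(I*sqrt(11423) + 1333) = sqrt(1333 + I*sqrt(11423))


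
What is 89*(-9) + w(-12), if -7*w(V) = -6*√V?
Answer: -801 + 12*I*√3/7 ≈ -801.0 + 2.9692*I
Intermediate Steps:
w(V) = 6*√V/7 (w(V) = -(-6)*√V/7 = 6*√V/7)
89*(-9) + w(-12) = 89*(-9) + 6*√(-12)/7 = -801 + 6*(2*I*√3)/7 = -801 + 12*I*√3/7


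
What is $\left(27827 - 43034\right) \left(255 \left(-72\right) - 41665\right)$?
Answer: $912800175$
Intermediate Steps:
$\left(27827 - 43034\right) \left(255 \left(-72\right) - 41665\right) = - 15207 \left(-18360 - 41665\right) = \left(-15207\right) \left(-60025\right) = 912800175$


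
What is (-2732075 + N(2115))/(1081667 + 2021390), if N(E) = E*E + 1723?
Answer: 1742873/3103057 ≈ 0.56166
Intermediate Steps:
N(E) = 1723 + E**2 (N(E) = E**2 + 1723 = 1723 + E**2)
(-2732075 + N(2115))/(1081667 + 2021390) = (-2732075 + (1723 + 2115**2))/(1081667 + 2021390) = (-2732075 + (1723 + 4473225))/3103057 = (-2732075 + 4474948)*(1/3103057) = 1742873*(1/3103057) = 1742873/3103057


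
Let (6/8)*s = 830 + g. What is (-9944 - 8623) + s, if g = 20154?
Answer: 28235/3 ≈ 9411.7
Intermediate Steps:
s = 83936/3 (s = 4*(830 + 20154)/3 = (4/3)*20984 = 83936/3 ≈ 27979.)
(-9944 - 8623) + s = (-9944 - 8623) + 83936/3 = -18567 + 83936/3 = 28235/3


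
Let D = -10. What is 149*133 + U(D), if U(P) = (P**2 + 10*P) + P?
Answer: 19807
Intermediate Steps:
U(P) = P**2 + 11*P
149*133 + U(D) = 149*133 - 10*(11 - 10) = 19817 - 10*1 = 19817 - 10 = 19807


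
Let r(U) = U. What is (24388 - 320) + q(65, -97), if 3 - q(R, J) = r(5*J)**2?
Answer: -211154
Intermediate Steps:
q(R, J) = 3 - 25*J**2 (q(R, J) = 3 - (5*J)**2 = 3 - 25*J**2)
(24388 - 320) + q(65, -97) = (24388 - 320) + (3 - 25*(-97)**2) = 24068 + (3 - 25*9409) = 24068 + (3 - 235225) = 24068 - 235222 = -211154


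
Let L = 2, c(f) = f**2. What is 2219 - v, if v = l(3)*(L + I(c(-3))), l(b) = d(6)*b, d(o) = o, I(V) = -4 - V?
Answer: 2417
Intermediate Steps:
l(b) = 6*b
v = -198 (v = (6*3)*(2 + (-4 - 1*(-3)**2)) = 18*(2 + (-4 - 1*9)) = 18*(2 + (-4 - 9)) = 18*(2 - 13) = 18*(-11) = -198)
2219 - v = 2219 - 1*(-198) = 2219 + 198 = 2417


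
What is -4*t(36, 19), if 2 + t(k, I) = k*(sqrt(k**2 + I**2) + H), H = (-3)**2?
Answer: -1288 - 144*sqrt(1657) ≈ -7149.7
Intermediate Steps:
H = 9
t(k, I) = -2 + k*(9 + sqrt(I**2 + k**2)) (t(k, I) = -2 + k*(sqrt(k**2 + I**2) + 9) = -2 + k*(sqrt(I**2 + k**2) + 9) = -2 + k*(9 + sqrt(I**2 + k**2)))
-4*t(36, 19) = -4*(-2 + 9*36 + 36*sqrt(19**2 + 36**2)) = -4*(-2 + 324 + 36*sqrt(361 + 1296)) = -4*(-2 + 324 + 36*sqrt(1657)) = -4*(322 + 36*sqrt(1657)) = -1288 - 144*sqrt(1657)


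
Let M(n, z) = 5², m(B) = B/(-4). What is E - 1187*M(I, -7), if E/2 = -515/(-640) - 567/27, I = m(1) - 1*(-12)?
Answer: -1901785/64 ≈ -29715.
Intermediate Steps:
m(B) = -B/4 (m(B) = B*(-¼) = -B/4)
I = 47/4 (I = -¼*1 - 1*(-12) = -¼ + 12 = 47/4 ≈ 11.750)
M(n, z) = 25
E = -2585/64 (E = 2*(-515/(-640) - 567/27) = 2*(-515*(-1/640) - 567*1/27) = 2*(103/128 - 21) = 2*(-2585/128) = -2585/64 ≈ -40.391)
E - 1187*M(I, -7) = -2585/64 - 1187*25 = -2585/64 - 29675 = -1901785/64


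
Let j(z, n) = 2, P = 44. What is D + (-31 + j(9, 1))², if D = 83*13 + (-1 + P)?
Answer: 1963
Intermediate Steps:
D = 1122 (D = 83*13 + (-1 + 44) = 1079 + 43 = 1122)
D + (-31 + j(9, 1))² = 1122 + (-31 + 2)² = 1122 + (-29)² = 1122 + 841 = 1963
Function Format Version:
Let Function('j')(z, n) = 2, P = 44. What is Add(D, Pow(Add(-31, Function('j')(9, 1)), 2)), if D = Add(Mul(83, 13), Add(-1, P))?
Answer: 1963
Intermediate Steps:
D = 1122 (D = Add(Mul(83, 13), Add(-1, 44)) = Add(1079, 43) = 1122)
Add(D, Pow(Add(-31, Function('j')(9, 1)), 2)) = Add(1122, Pow(Add(-31, 2), 2)) = Add(1122, Pow(-29, 2)) = Add(1122, 841) = 1963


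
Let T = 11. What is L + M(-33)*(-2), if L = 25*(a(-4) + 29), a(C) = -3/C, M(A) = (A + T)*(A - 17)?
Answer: -5825/4 ≈ -1456.3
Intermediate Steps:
M(A) = (-17 + A)*(11 + A) (M(A) = (A + 11)*(A - 17) = (11 + A)*(-17 + A) = (-17 + A)*(11 + A))
L = 2975/4 (L = 25*(-3/(-4) + 29) = 25*(-3*(-¼) + 29) = 25*(¾ + 29) = 25*(119/4) = 2975/4 ≈ 743.75)
L + M(-33)*(-2) = 2975/4 + (-187 + (-33)² - 6*(-33))*(-2) = 2975/4 + (-187 + 1089 + 198)*(-2) = 2975/4 + 1100*(-2) = 2975/4 - 2200 = -5825/4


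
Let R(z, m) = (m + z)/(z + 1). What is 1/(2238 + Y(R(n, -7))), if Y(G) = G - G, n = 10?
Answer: 1/2238 ≈ 0.00044683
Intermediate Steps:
R(z, m) = (m + z)/(1 + z)
Y(G) = 0
1/(2238 + Y(R(n, -7))) = 1/(2238 + 0) = 1/2238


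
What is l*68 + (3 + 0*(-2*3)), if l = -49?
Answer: -3329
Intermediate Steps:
l*68 + (3 + 0*(-2*3)) = -49*68 + (3 + 0*(-2*3)) = -3332 + (3 + 0*(-6)) = -3332 + (3 + 0) = -3332 + 3 = -3329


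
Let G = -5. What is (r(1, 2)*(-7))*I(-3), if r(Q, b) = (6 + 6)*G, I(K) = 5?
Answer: 2100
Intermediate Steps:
r(Q, b) = -60 (r(Q, b) = (6 + 6)*(-5) = 12*(-5) = -60)
(r(1, 2)*(-7))*I(-3) = -60*(-7)*5 = 420*5 = 2100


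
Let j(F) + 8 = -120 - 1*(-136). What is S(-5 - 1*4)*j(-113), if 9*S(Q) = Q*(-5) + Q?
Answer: 32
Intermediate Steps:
S(Q) = -4*Q/9 (S(Q) = (Q*(-5) + Q)/9 = (-5*Q + Q)/9 = (-4*Q)/9 = -4*Q/9)
j(F) = 8 (j(F) = -8 + (-120 - 1*(-136)) = -8 + (-120 + 136) = -8 + 16 = 8)
S(-5 - 1*4)*j(-113) = -4*(-5 - 1*4)/9*8 = -4*(-5 - 4)/9*8 = -4/9*(-9)*8 = 4*8 = 32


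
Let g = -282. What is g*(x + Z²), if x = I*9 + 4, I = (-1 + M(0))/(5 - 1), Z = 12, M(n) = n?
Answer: -82203/2 ≈ -41102.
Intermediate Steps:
I = -¼ (I = (-1 + 0)/(5 - 1) = -1/4 = -1*¼ = -¼ ≈ -0.25000)
x = 7/4 (x = -¼*9 + 4 = -9/4 + 4 = 7/4 ≈ 1.7500)
g*(x + Z²) = -282*(7/4 + 12²) = -282*(7/4 + 144) = -282*583/4 = -82203/2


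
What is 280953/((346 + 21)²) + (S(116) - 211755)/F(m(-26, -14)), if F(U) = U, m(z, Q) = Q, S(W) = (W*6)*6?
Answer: 27962541273/1885646 ≈ 14829.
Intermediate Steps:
S(W) = 36*W (S(W) = (6*W)*6 = 36*W)
280953/((346 + 21)²) + (S(116) - 211755)/F(m(-26, -14)) = 280953/((346 + 21)²) + (36*116 - 211755)/(-14) = 280953/(367²) + (4176 - 211755)*(-1/14) = 280953/134689 - 207579*(-1/14) = 280953*(1/134689) + 207579/14 = 280953/134689 + 207579/14 = 27962541273/1885646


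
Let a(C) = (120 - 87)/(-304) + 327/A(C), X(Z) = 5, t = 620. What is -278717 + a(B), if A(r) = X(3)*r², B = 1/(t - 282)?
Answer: 10933117547/1520 ≈ 7.1928e+6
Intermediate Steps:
B = 1/338 (B = 1/(620 - 282) = 1/338 ≈ 0.0029586)
A(r) = 5*r²
a(C) = -33/304 + 327/(5*C²) (a(C) = (120 - 87)/(-304) + 327/((5*C²)) = 33*(-1/304) + 327*(1/(5*C²)) = -33/304 + 327/(5*C²))
-278717 + a(B) = -278717 + (-33/304 + 327/(5*338⁻²)) = -278717 + (-33/304 + (327/5)*114244) = -278717 + (-33/304 + 37357788/5) = -278717 + 11356767387/1520 = 10933117547/1520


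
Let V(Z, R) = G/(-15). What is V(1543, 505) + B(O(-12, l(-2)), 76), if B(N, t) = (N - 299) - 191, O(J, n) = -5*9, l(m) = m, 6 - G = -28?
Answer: -8059/15 ≈ -537.27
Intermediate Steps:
G = 34 (G = 6 - 1*(-28) = 6 + 28 = 34)
O(J, n) = -45
V(Z, R) = -34/15 (V(Z, R) = 34/(-15) = -1/15*34 = -34/15)
B(N, t) = -490 + N (B(N, t) = (-299 + N) - 191 = -490 + N)
V(1543, 505) + B(O(-12, l(-2)), 76) = -34/15 + (-490 - 45) = -34/15 - 535 = -8059/15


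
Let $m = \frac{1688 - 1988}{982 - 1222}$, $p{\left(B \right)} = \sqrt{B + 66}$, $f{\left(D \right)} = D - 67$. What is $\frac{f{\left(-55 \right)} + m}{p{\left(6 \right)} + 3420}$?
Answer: $- \frac{285}{8072} + \frac{\sqrt{2}}{16144} \approx -0.03522$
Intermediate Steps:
$f{\left(D \right)} = -67 + D$
$p{\left(B \right)} = \sqrt{66 + B}$
$m = \frac{5}{4}$ ($m = - \frac{300}{-240} = \left(-300\right) \left(- \frac{1}{240}\right) = \frac{5}{4} \approx 1.25$)
$\frac{f{\left(-55 \right)} + m}{p{\left(6 \right)} + 3420} = \frac{\left(-67 - 55\right) + \frac{5}{4}}{\sqrt{66 + 6} + 3420} = \frac{-122 + \frac{5}{4}}{\sqrt{72} + 3420} = - \frac{483}{4 \left(6 \sqrt{2} + 3420\right)} = - \frac{483}{4 \left(3420 + 6 \sqrt{2}\right)}$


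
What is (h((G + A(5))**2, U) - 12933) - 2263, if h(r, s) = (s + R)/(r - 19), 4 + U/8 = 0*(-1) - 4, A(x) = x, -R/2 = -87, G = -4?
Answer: -136819/9 ≈ -15202.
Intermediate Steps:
R = 174 (R = -2*(-87) = 174)
U = -64 (U = -32 + 8*(0*(-1) - 4) = -32 + 8*(0 - 4) = -32 + 8*(-4) = -32 - 32 = -64)
h(r, s) = (174 + s)/(-19 + r) (h(r, s) = (s + 174)/(r - 19) = (174 + s)/(-19 + r))
(h((G + A(5))**2, U) - 12933) - 2263 = ((174 - 64)/(-19 + (-4 + 5)**2) - 12933) - 2263 = (110/(-19 + 1**2) - 12933) - 2263 = (110/(-19 + 1) - 12933) - 2263 = (110/(-18) - 12933) - 2263 = (-1/18*110 - 12933) - 2263 = (-55/9 - 12933) - 2263 = -116452/9 - 2263 = -136819/9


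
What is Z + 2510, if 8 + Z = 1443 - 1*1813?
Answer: 2132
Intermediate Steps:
Z = -378 (Z = -8 + (1443 - 1*1813) = -8 + (1443 - 1813) = -8 - 370 = -378)
Z + 2510 = -378 + 2510 = 2132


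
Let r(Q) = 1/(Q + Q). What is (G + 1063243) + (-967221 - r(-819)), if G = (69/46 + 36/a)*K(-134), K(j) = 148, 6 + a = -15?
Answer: 22461727/234 ≈ 95990.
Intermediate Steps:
a = -21 (a = -6 - 15 = -21)
r(Q) = 1/(2*Q)
G = -222/7 (G = (69/46 + 36/(-21))*148 = (69*(1/46) + 36*(-1/21))*148 = (3/2 - 12/7)*148 = -3/14*148 = -222/7 ≈ -31.714)
(G + 1063243) + (-967221 - r(-819)) = (-222/7 + 1063243) + (-967221 - 1/(2*(-819))) = 7442479/7 + (-967221 - (-1)/(2*819)) = 7442479/7 + (-967221 - 1*(-1/1638)) = 7442479/7 + (-967221 + 1/1638) = 7442479/7 - 1584307997/1638 = 22461727/234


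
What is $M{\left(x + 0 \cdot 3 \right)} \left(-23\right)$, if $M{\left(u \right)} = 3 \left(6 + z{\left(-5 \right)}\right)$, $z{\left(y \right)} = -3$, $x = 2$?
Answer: $-207$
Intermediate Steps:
$M{\left(u \right)} = 9$ ($M{\left(u \right)} = 3 \left(6 - 3\right) = 3 \cdot 3 = 9$)
$M{\left(x + 0 \cdot 3 \right)} \left(-23\right) = 9 \left(-23\right) = -207$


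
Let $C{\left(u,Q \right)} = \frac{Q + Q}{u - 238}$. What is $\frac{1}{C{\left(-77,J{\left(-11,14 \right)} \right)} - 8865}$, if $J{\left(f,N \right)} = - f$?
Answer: $- \frac{315}{2792497} \approx -0.0001128$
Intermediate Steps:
$C{\left(u,Q \right)} = \frac{2 Q}{-238 + u}$
$\frac{1}{C{\left(-77,J{\left(-11,14 \right)} \right)} - 8865} = \frac{1}{\frac{2 \left(\left(-1\right) \left(-11\right)\right)}{-238 - 77} - 8865} = \frac{1}{2 \cdot 11 \frac{1}{-315} - 8865} = \frac{1}{2 \cdot 11 \left(- \frac{1}{315}\right) - 8865} = \frac{1}{- \frac{22}{315} - 8865} = \frac{1}{- \frac{2792497}{315}} = - \frac{315}{2792497}$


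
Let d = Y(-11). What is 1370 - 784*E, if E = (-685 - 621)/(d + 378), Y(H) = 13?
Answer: 1559574/391 ≈ 3988.7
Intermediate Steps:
d = 13
E = -1306/391 (E = (-685 - 621)/(13 + 378) = -1306/391 ≈ -3.3402)
1370 - 784*E = 1370 - 784*(-1306/391) = 1370 + 1023904/391 = 1559574/391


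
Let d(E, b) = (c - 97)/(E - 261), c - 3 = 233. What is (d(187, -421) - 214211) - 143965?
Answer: -26505163/74 ≈ -3.5818e+5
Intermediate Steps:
c = 236 (c = 3 + 233 = 236)
d(E, b) = 139/(-261 + E) (d(E, b) = (236 - 97)/(E - 261) = 139/(-261 + E))
(d(187, -421) - 214211) - 143965 = (139/(-261 + 187) - 214211) - 143965 = (139/(-74) - 214211) - 143965 = (139*(-1/74) - 214211) - 143965 = (-139/74 - 214211) - 143965 = -15851753/74 - 143965 = -26505163/74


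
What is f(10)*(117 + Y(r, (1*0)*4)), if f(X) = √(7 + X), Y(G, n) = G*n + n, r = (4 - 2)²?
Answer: 117*√17 ≈ 482.40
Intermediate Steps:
r = 4 (r = 2² = 4)
Y(G, n) = n + G*n
f(10)*(117 + Y(r, (1*0)*4)) = √(7 + 10)*(117 + ((1*0)*4)*(1 + 4)) = √17*(117 + (0*4)*5) = √17*(117 + 0*5) = √17*(117 + 0) = √17*117 = 117*√17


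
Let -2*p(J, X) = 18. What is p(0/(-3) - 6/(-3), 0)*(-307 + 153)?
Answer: 1386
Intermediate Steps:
p(J, X) = -9 (p(J, X) = -½*18 = -9)
p(0/(-3) - 6/(-3), 0)*(-307 + 153) = -9*(-307 + 153) = -9*(-154) = 1386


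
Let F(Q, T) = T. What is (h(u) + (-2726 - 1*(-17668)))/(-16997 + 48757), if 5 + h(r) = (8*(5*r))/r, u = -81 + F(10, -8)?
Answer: 14977/31760 ≈ 0.47157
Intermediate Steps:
u = -89 (u = -81 - 8 = -89)
h(r) = 35 (h(r) = -5 + (8*(5*r))/r = -5 + (40*r)/r = -5 + 40 = 35)
(h(u) + (-2726 - 1*(-17668)))/(-16997 + 48757) = (35 + (-2726 - 1*(-17668)))/(-16997 + 48757) = (35 + (-2726 + 17668))/31760 = (35 + 14942)*(1/31760) = 14977*(1/31760) = 14977/31760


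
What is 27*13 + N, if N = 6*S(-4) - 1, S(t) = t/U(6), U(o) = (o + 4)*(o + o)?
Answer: 1749/5 ≈ 349.80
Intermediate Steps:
U(o) = 2*o*(4 + o) (U(o) = (4 + o)*(2*o) = 2*o*(4 + o))
S(t) = t/120 (S(t) = t/((2*6*(4 + 6))) = t/((2*6*10)) = t/120)
N = -6/5 (N = 6*((1/120)*(-4)) - 1 = 6*(-1/30) - 1 = -1/5 - 1 = -6/5 ≈ -1.2000)
27*13 + N = 27*13 - 6/5 = 351 - 6/5 = 1749/5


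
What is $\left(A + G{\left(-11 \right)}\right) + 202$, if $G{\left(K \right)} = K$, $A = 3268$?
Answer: $3459$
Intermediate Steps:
$\left(A + G{\left(-11 \right)}\right) + 202 = \left(3268 - 11\right) + 202 = 3257 + 202 = 3459$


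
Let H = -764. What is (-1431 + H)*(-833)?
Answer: 1828435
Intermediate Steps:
(-1431 + H)*(-833) = (-1431 - 764)*(-833) = -2195*(-833) = 1828435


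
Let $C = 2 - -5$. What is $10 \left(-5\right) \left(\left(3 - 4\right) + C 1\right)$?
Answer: $-300$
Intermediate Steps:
$C = 7$ ($C = 2 + 5 = 7$)
$10 \left(-5\right) \left(\left(3 - 4\right) + C 1\right) = 10 \left(-5\right) \left(\left(3 - 4\right) + 7 \cdot 1\right) = - 50 \left(-1 + 7\right) = \left(-50\right) 6 = -300$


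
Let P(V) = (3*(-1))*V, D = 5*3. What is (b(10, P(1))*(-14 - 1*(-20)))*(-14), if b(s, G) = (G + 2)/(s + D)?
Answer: 84/25 ≈ 3.3600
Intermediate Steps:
D = 15
P(V) = -3*V
b(s, G) = (2 + G)/(15 + s) (b(s, G) = (G + 2)/(s + 15) = (2 + G)/(15 + s))
(b(10, P(1))*(-14 - 1*(-20)))*(-14) = (((2 - 3*1)/(15 + 10))*(-14 - 1*(-20)))*(-14) = (((2 - 3)/25)*(-14 + 20))*(-14) = (((1/25)*(-1))*6)*(-14) = -1/25*6*(-14) = -6/25*(-14) = 84/25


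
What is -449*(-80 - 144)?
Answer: 100576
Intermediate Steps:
-449*(-80 - 144) = -449*(-224) = 100576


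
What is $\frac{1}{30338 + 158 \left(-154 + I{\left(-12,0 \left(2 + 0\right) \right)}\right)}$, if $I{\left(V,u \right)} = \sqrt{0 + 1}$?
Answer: $\frac{1}{6164} \approx 0.00016223$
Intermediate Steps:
$I{\left(V,u \right)} = 1$ ($I{\left(V,u \right)} = \sqrt{1} = 1$)
$\frac{1}{30338 + 158 \left(-154 + I{\left(-12,0 \left(2 + 0\right) \right)}\right)} = \frac{1}{30338 + 158 \left(-154 + 1\right)} = \frac{1}{30338 + 158 \left(-153\right)} = \frac{1}{30338 - 24174} = \frac{1}{6164}$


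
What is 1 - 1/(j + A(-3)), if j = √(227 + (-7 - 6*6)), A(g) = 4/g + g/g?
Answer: 1652/1655 - 18*√46/1655 ≈ 0.92442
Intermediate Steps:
A(g) = 1 + 4/g (A(g) = 4/g + 1 = 1 + 4/g)
j = 2*√46 (j = √(227 + (-7 - 36)) = √(227 - 43) = √184 = 2*√46 ≈ 13.565)
1 - 1/(j + A(-3)) = 1 - 1/(2*√46 + (4 - 3)/(-3)) = 1 - 1/(2*√46 - ⅓*1) = 1 - 1/(2*√46 - ⅓) = 1 - 1/(-⅓ + 2*√46)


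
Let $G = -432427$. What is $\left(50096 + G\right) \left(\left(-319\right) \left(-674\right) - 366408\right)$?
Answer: $57885678062$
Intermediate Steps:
$\left(50096 + G\right) \left(\left(-319\right) \left(-674\right) - 366408\right) = \left(50096 - 432427\right) \left(\left(-319\right) \left(-674\right) - 366408\right) = - 382331 \left(215006 - 366408\right) = \left(-382331\right) \left(-151402\right) = 57885678062$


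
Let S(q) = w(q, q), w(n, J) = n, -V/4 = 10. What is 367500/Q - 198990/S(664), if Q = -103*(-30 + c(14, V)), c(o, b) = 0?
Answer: -6180985/34196 ≈ -180.75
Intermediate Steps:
V = -40 (V = -4*10 = -40)
S(q) = q
Q = 3090 (Q = -103*(-30 + 0) = -103*(-30) = 3090)
367500/Q - 198990/S(664) = 367500/3090 - 198990/664 = 367500*(1/3090) - 198990*1/664 = 12250/103 - 99495/332 = -6180985/34196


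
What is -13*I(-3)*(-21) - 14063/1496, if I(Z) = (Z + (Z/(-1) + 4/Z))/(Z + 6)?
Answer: -586733/4488 ≈ -130.73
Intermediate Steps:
I(Z) = 4/(Z*(6 + Z)) (I(Z) = (Z + (Z*(-1) + 4/Z))/(6 + Z) = (Z + (-Z + 4/Z))/(6 + Z) = (4/Z)/(6 + Z) = 4/(Z*(6 + Z)))
-13*I(-3)*(-21) - 14063/1496 = -52/((-3)*(6 - 3))*(-21) - 14063/1496 = -52*(-1)/(3*3)*(-21) - 14063/1496 = -52*(-1)/(3*3)*(-21) - 1*14063/1496 = -13*(-4/9)*(-21) - 14063/1496 = (52/9)*(-21) - 14063/1496 = -364/3 - 14063/1496 = -586733/4488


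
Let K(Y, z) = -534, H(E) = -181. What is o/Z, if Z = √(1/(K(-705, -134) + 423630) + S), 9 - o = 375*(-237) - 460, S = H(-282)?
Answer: -3037696*I*√1121136690/15316075 ≈ -6640.9*I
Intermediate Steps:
S = -181
o = 89344 (o = 9 - (375*(-237) - 460) = 9 - (-88875 - 460) = 9 - 1*(-89335) = 9 + 89335 = 89344)
Z = 5*I*√1121136690/12444 (Z = √(1/(-534 + 423630) - 181) = √(1/423096 - 181) = √(-76580375/423096) = 5*I*√1121136690/12444 ≈ 13.454*I)
o/Z = 89344/((5*I*√1121136690/12444)) = 89344*(-34*I*√1121136690/15316075) = -3037696*I*√1121136690/15316075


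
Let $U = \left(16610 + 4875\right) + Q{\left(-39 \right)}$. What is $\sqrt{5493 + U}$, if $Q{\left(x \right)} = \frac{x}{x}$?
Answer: $23 \sqrt{51} \approx 164.25$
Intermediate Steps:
$Q{\left(x \right)} = 1$
$U = 21486$ ($U = \left(16610 + 4875\right) + 1 = 21485 + 1 = 21486$)
$\sqrt{5493 + U} = \sqrt{5493 + 21486} = \sqrt{26979} = 23 \sqrt{51}$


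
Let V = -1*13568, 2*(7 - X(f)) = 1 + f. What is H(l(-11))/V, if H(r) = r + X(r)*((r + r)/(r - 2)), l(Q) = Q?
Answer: -121/176384 ≈ -0.00068600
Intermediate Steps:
X(f) = 13/2 - f/2 (X(f) = 7 - (1 + f)/2 = 7 + (-1/2 - f/2) = 13/2 - f/2)
H(r) = r + 2*r*(13/2 - r/2)/(-2 + r) (H(r) = r + (13/2 - r/2)*((r + r)/(r - 2)) = r + (13/2 - r/2)*((2*r)/(-2 + r)) = r + (13/2 - r/2)*(2*r/(-2 + r)) = r + 2*r*(13/2 - r/2)/(-2 + r))
V = -13568
H(l(-11))/V = (11*(-11)/(-2 - 11))/(-13568) = (11*(-11)/(-13))*(-1/13568) = (11*(-11)*(-1/13))*(-1/13568) = (121/13)*(-1/13568) = -121/176384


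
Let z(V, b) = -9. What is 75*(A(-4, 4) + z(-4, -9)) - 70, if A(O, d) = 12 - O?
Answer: 455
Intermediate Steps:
75*(A(-4, 4) + z(-4, -9)) - 70 = 75*((12 - 1*(-4)) - 9) - 70 = 75*((12 + 4) - 9) - 70 = 75*(16 - 9) - 70 = 75*7 - 70 = 525 - 70 = 455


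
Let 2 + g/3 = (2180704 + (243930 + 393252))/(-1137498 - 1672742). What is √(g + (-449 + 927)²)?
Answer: √7048318606558105/175640 ≈ 477.99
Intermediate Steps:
g = -12657549/1405120 (g = -6 + 3*((2180704 + (243930 + 393252))/(-1137498 - 1672742)) = -6 + 3*((2180704 + 637182)/(-2810240)) = -6 + 3*(2817886*(-1/2810240)) = -6 + 3*(-1408943/1405120) = -6 - 4226829/1405120 = -12657549/1405120 ≈ -9.0082)
√(g + (-449 + 927)²) = √(-12657549/1405120 + (-449 + 927)²) = √(-12657549/1405120 + 478²) = √(-12657549/1405120 + 228484) = √(321034780531/1405120) = √7048318606558105/175640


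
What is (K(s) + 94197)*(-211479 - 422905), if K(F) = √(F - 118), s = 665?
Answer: -59757069648 - 634384*√547 ≈ -5.9772e+10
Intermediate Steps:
K(F) = √(-118 + F)
(K(s) + 94197)*(-211479 - 422905) = (√(-118 + 665) + 94197)*(-211479 - 422905) = (√547 + 94197)*(-634384) = (94197 + √547)*(-634384) = -59757069648 - 634384*√547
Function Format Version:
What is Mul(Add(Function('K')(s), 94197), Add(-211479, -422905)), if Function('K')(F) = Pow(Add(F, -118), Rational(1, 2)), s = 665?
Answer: Add(-59757069648, Mul(-634384, Pow(547, Rational(1, 2)))) ≈ -5.9772e+10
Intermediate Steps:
Function('K')(F) = Pow(Add(-118, F), Rational(1, 2))
Mul(Add(Function('K')(s), 94197), Add(-211479, -422905)) = Mul(Add(Pow(Add(-118, 665), Rational(1, 2)), 94197), Add(-211479, -422905)) = Mul(Add(Pow(547, Rational(1, 2)), 94197), -634384) = Mul(Add(94197, Pow(547, Rational(1, 2))), -634384) = Add(-59757069648, Mul(-634384, Pow(547, Rational(1, 2))))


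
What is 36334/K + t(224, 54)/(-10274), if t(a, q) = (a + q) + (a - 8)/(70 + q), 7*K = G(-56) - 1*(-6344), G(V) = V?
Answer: 20237649359/500672568 ≈ 40.421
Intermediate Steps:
K = 6288/7 (K = (-56 - 1*(-6344))/7 = (-56 + 6344)/7 = (1/7)*6288 = 6288/7 ≈ 898.29)
t(a, q) = a + q + (-8 + a)/(70 + q) (t(a, q) = (a + q) + (-8 + a)/(70 + q) = a + q + (-8 + a)/(70 + q))
36334/K + t(224, 54)/(-10274) = 36334/(6288/7) + ((-8 + 54**2 + 70*54 + 71*224 + 224*54)/(70 + 54))/(-10274) = 36334*(7/6288) + ((-8 + 2916 + 3780 + 15904 + 12096)/124)*(-1/10274) = 127169/3144 + ((1/124)*34688)*(-1/10274) = 127169/3144 + (8672/31)*(-1/10274) = 127169/3144 - 4336/159247 = 20237649359/500672568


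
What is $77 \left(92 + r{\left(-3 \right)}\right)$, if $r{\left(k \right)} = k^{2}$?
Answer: $7777$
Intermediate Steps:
$77 \left(92 + r{\left(-3 \right)}\right) = 77 \left(92 + \left(-3\right)^{2}\right) = 77 \left(92 + 9\right) = 77 \cdot 101 = 7777$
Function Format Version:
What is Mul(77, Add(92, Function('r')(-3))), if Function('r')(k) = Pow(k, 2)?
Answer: 7777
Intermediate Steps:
Mul(77, Add(92, Function('r')(-3))) = Mul(77, Add(92, Pow(-3, 2))) = Mul(77, Add(92, 9)) = Mul(77, 101) = 7777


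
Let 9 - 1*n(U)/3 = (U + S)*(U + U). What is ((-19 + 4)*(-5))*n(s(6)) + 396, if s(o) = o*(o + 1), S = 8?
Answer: -942579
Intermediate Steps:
s(o) = o*(1 + o)
n(U) = 27 - 6*U*(8 + U) (n(U) = 27 - 3*(U + 8)*(U + U) = 27 - 3*(8 + U)*2*U = 27 - 6*U*(8 + U))
((-19 + 4)*(-5))*n(s(6)) + 396 = ((-19 + 4)*(-5))*(27 - 288*(1 + 6) - 6*36*(1 + 6)²) + 396 = (-15*(-5))*(27 - 288*7 - 6*(6*7)²) + 396 = 75*(27 - 48*42 - 6*42²) + 396 = 75*(27 - 2016 - 6*1764) + 396 = 75*(27 - 2016 - 10584) + 396 = 75*(-12573) + 396 = -942975 + 396 = -942579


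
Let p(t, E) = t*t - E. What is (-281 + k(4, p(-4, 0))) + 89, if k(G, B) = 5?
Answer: -187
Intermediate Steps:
p(t, E) = t² - E
(-281 + k(4, p(-4, 0))) + 89 = (-281 + 5) + 89 = -276 + 89 = -187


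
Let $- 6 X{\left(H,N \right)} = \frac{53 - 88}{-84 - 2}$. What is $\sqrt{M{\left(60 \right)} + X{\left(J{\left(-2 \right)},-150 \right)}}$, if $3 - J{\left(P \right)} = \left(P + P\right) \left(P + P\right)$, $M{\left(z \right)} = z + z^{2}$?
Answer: $\frac{5 \sqrt{9744789}}{258} \approx 60.497$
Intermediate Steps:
$J{\left(P \right)} = 3 - 4 P^{2}$ ($J{\left(P \right)} = 3 - \left(P + P\right) \left(P + P\right) = 3 - 2 P 2 P = 3 - 4 P^{2}$)
$X{\left(H,N \right)} = - \frac{35}{516}$ ($X{\left(H,N \right)} = - \frac{\left(53 - 88\right) \frac{1}{-84 - 2}}{6} = - \frac{\left(-35\right) \frac{1}{-86}}{6} = - \frac{\left(-35\right) \left(- \frac{1}{86}\right)}{6} = \left(- \frac{1}{6}\right) \frac{35}{86} = - \frac{35}{516}$)
$\sqrt{M{\left(60 \right)} + X{\left(J{\left(-2 \right)},-150 \right)}} = \sqrt{60 \left(1 + 60\right) - \frac{35}{516}} = \sqrt{60 \cdot 61 - \frac{35}{516}} = \sqrt{3660 - \frac{35}{516}} = \sqrt{\frac{1888525}{516}} = \frac{5 \sqrt{9744789}}{258}$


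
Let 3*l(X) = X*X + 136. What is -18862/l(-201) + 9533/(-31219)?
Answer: -2152997555/1265524603 ≈ -1.7013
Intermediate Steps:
l(X) = 136/3 + X²/3 (l(X) = (X*X + 136)/3 = (X² + 136)/3 = (136 + X²)/3 = 136/3 + X²/3)
-18862/l(-201) + 9533/(-31219) = -18862/(136/3 + (⅓)*(-201)²) + 9533/(-31219) = -18862/(136/3 + (⅓)*40401) + 9533*(-1/31219) = -18862/(136/3 + 13467) - 9533/31219 = -18862/40537/3 - 9533/31219 = -18862*3/40537 - 9533/31219 = -56586/40537 - 9533/31219 = -2152997555/1265524603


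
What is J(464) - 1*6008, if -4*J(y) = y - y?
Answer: -6008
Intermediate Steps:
J(y) = 0 (J(y) = -(y - y)/4 = -¼*0 = 0)
J(464) - 1*6008 = 0 - 1*6008 = 0 - 6008 = -6008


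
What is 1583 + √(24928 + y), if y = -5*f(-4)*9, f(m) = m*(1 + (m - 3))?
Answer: 1583 + 2*√5962 ≈ 1737.4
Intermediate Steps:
f(m) = m*(-2 + m) (f(m) = m*(1 + (-3 + m)) = m*(-2 + m))
y = -1080 (y = -(-20)*(-2 - 4)*9 = -(-20)*(-6)*9 = -5*24*9 = -120*9 = -1080)
1583 + √(24928 + y) = 1583 + √(24928 - 1080) = 1583 + √23848 = 1583 + 2*√5962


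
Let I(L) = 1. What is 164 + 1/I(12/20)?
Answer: 165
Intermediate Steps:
164 + 1/I(12/20) = 164 + 1/1 = 164 + 1 = 165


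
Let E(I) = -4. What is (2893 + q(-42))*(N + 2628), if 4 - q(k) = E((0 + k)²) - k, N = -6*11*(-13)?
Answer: 9966474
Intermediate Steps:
N = 858 (N = -66*(-13) = 858)
q(k) = 8 + k (q(k) = 4 - (-4 - k) = 4 + (4 + k) = 8 + k)
(2893 + q(-42))*(N + 2628) = (2893 + (8 - 42))*(858 + 2628) = (2893 - 34)*3486 = 2859*3486 = 9966474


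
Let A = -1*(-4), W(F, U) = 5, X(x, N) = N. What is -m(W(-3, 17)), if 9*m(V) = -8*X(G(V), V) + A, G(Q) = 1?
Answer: 4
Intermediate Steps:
A = 4
m(V) = 4/9 - 8*V/9 (m(V) = (-8*V + 4)/9 = (4 - 8*V)/9 = 4/9 - 8*V/9)
-m(W(-3, 17)) = -(4/9 - 8/9*5) = -(4/9 - 40/9) = -1*(-4) = 4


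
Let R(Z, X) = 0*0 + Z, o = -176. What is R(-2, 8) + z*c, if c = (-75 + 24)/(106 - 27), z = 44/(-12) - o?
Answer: -8947/79 ≈ -113.25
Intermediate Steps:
R(Z, X) = Z (R(Z, X) = 0 + Z = Z)
z = 517/3 (z = 44/(-12) - 1*(-176) = 44*(-1/12) + 176 = -11/3 + 176 = 517/3 ≈ 172.33)
c = -51/79 ≈ -0.64557
R(-2, 8) + z*c = -2 + (517/3)*(-51/79) = -2 - 8789/79 = -8947/79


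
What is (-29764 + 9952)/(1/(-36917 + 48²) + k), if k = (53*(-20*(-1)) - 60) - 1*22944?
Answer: 685752756/759547673 ≈ 0.90284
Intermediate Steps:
k = -21944 (k = (53*20 - 60) - 22944 = (1060 - 60) - 22944 = 1000 - 22944 = -21944)
(-29764 + 9952)/(1/(-36917 + 48²) + k) = (-29764 + 9952)/(1/(-36917 + 48²) - 21944) = -19812/(1/(-36917 + 2304) - 21944) = -19812/(1/(-34613) - 21944) = -19812/(-1/34613 - 21944) = -19812/(-759547673/34613) = -19812*(-34613/759547673) = 685752756/759547673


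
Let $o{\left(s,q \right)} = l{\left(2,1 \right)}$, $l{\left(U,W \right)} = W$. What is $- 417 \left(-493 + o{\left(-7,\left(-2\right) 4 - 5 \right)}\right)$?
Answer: $205164$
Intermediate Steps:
$o{\left(s,q \right)} = 1$
$- 417 \left(-493 + o{\left(-7,\left(-2\right) 4 - 5 \right)}\right) = - 417 \left(-493 + 1\right) = \left(-417\right) \left(-492\right) = 205164$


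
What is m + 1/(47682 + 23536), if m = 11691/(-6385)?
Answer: -832603253/454726930 ≈ -1.8310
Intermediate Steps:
m = -11691/6385 (m = 11691*(-1/6385) = -11691/6385 ≈ -1.8310)
m + 1/(47682 + 23536) = -11691/6385 + 1/(47682 + 23536) = -11691/6385 + 1/71218 = -832603253/454726930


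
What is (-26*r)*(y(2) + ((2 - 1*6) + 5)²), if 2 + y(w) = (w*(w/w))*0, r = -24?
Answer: -624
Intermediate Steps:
y(w) = -2 (y(w) = -2 + (w*(w/w))*0 = -2 + (w*1)*0 = -2 + w*0 = -2 + 0 = -2)
(-26*r)*(y(2) + ((2 - 1*6) + 5)²) = (-26*(-24))*(-2 + ((2 - 1*6) + 5)²) = 624*(-2 + ((2 - 6) + 5)²) = 624*(-2 + (-4 + 5)²) = 624*(-2 + 1²) = 624*(-2 + 1) = 624*(-1) = -624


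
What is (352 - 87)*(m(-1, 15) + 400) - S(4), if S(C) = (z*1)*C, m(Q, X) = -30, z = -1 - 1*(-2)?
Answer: 98046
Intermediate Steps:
z = 1 (z = -1 + 2 = 1)
S(C) = C (S(C) = (1*1)*C = 1*C = C)
(352 - 87)*(m(-1, 15) + 400) - S(4) = (352 - 87)*(-30 + 400) - 1*4 = 265*370 - 4 = 98050 - 4 = 98046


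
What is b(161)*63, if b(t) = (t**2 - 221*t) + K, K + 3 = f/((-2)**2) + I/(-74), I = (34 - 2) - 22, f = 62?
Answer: -44977275/74 ≈ -6.0780e+5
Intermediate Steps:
I = 10 (I = 32 - 22 = 10)
K = 915/74 (K = -3 + (62/((-2)**2) + 10/(-74)) = -3 + (62/4 + 10*(-1/74)) = -3 + (62*(1/4) - 5/37) = -3 + (31/2 - 5/37) = -3 + 1137/74 = 915/74 ≈ 12.365)
b(t) = 915/74 + t**2 - 221*t (b(t) = (t**2 - 221*t) + 915/74 = 915/74 + t**2 - 221*t)
b(161)*63 = (915/74 + 161**2 - 221*161)*63 = (915/74 + 25921 - 35581)*63 = -713925/74*63 = -44977275/74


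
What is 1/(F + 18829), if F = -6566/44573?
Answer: 44573/839258451 ≈ 5.3110e-5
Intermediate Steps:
F = -6566/44573 (F = -6566*1/44573 = -6566/44573 ≈ -0.14731)
1/(F + 18829) = 1/(-6566/44573 + 18829) = 1/(839258451/44573) = 44573/839258451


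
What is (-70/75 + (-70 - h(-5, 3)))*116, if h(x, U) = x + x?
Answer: -106024/15 ≈ -7068.3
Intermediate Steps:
h(x, U) = 2*x
(-70/75 + (-70 - h(-5, 3)))*116 = (-70/75 + (-70 - 2*(-5)))*116 = (-70*1/75 + (-70 - 1*(-10)))*116 = (-14/15 + (-70 + 10))*116 = (-14/15 - 60)*116 = -914/15*116 = -106024/15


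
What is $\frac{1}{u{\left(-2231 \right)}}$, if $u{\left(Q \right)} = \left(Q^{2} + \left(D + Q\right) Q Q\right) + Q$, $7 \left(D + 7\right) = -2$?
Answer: $- \frac{7}{77950466238} \approx -8.9801 \cdot 10^{-11}$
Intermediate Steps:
$D = - \frac{51}{7}$ ($D = -7 + \frac{1}{7} \left(-2\right) = -7 - \frac{2}{7} = - \frac{51}{7} \approx -7.2857$)
$u{\left(Q \right)} = Q + Q^{2} + Q^{2} \left(- \frac{51}{7} + Q\right)$ ($u{\left(Q \right)} = \left(Q^{2} + \left(- \frac{51}{7} + Q\right) Q Q\right) + Q = \left(Q^{2} + Q \left(- \frac{51}{7} + Q\right) Q\right) + Q = \left(Q^{2} + Q^{2} \left(- \frac{51}{7} + Q\right)\right) + Q = Q + Q^{2} + Q^{2} \left(- \frac{51}{7} + Q\right)$)
$\frac{1}{u{\left(-2231 \right)}} = \frac{1}{\left(-2231\right) \left(1 + \left(-2231\right)^{2} - - \frac{98164}{7}\right)} = \frac{1}{\left(-2231\right) \left(1 + 4977361 + \frac{98164}{7}\right)} = \frac{1}{\left(-2231\right) \frac{34939698}{7}} = \frac{1}{- \frac{77950466238}{7}} = - \frac{7}{77950466238}$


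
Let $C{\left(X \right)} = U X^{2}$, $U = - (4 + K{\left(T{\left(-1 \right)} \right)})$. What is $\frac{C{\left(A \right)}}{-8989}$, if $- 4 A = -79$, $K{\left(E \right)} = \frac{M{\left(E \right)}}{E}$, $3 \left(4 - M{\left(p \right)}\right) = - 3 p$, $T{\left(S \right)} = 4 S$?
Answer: $\frac{6241}{35956} \approx 0.17357$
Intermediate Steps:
$M{\left(p \right)} = 4 + p$ ($M{\left(p \right)} = 4 - \frac{\left(-3\right) p}{3} = 4 + p$)
$K{\left(E \right)} = \frac{4 + E}{E}$
$U = -4$ ($U = - (4 + \frac{4 + 4 \left(-1\right)}{4 \left(-1\right)}) = - (4 + \frac{4 - 4}{-4}) = - (4 - 0) = - (4 + 0) = \left(-1\right) 4 = -4$)
$A = \frac{79}{4}$ ($A = \left(- \frac{1}{4}\right) \left(-79\right) = \frac{79}{4} \approx 19.75$)
$C{\left(X \right)} = - 4 X^{2}$
$\frac{C{\left(A \right)}}{-8989} = \frac{\left(-4\right) \left(\frac{79}{4}\right)^{2}}{-8989} = \left(-4\right) \frac{6241}{16} \left(- \frac{1}{8989}\right) = \left(- \frac{6241}{4}\right) \left(- \frac{1}{8989}\right) = \frac{6241}{35956}$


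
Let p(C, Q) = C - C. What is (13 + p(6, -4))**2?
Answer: 169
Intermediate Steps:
p(C, Q) = 0
(13 + p(6, -4))**2 = (13 + 0)**2 = 13**2 = 169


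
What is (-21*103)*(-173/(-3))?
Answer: -124733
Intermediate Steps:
(-21*103)*(-173/(-3)) = -(-374199)*(-1)/3 = -2163*173/3 = -124733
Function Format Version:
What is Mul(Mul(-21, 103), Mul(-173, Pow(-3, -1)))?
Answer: -124733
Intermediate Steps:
Mul(Mul(-21, 103), Mul(-173, Pow(-3, -1))) = Mul(-2163, Mul(-173, Rational(-1, 3))) = Mul(-2163, Rational(173, 3)) = -124733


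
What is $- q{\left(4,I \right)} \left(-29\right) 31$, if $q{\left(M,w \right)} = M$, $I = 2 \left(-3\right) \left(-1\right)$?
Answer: $3596$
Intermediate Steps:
$I = 6$ ($I = \left(-6\right) \left(-1\right) = 6$)
$- q{\left(4,I \right)} \left(-29\right) 31 = \left(-1\right) 4 \left(-29\right) 31 = \left(-4\right) \left(-29\right) 31 = 116 \cdot 31 = 3596$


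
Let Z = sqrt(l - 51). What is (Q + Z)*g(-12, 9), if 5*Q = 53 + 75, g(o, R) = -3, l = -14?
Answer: -384/5 - 3*I*sqrt(65) ≈ -76.8 - 24.187*I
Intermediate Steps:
Q = 128/5 (Q = (53 + 75)/5 = (1/5)*128 = 128/5 ≈ 25.600)
Z = I*sqrt(65) (Z = sqrt(-14 - 51) = sqrt(-65) = I*sqrt(65) ≈ 8.0623*I)
(Q + Z)*g(-12, 9) = (128/5 + I*sqrt(65))*(-3) = -384/5 - 3*I*sqrt(65)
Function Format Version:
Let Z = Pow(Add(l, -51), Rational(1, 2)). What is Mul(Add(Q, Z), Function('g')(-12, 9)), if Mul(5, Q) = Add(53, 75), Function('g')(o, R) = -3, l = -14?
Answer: Add(Rational(-384, 5), Mul(-3, I, Pow(65, Rational(1, 2)))) ≈ Add(-76.800, Mul(-24.187, I))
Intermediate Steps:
Q = Rational(128, 5) (Q = Mul(Rational(1, 5), Add(53, 75)) = Mul(Rational(1, 5), 128) = Rational(128, 5) ≈ 25.600)
Z = Mul(I, Pow(65, Rational(1, 2))) (Z = Pow(Add(-14, -51), Rational(1, 2)) = Pow(-65, Rational(1, 2)) = Mul(I, Pow(65, Rational(1, 2))) ≈ Mul(8.0623, I))
Mul(Add(Q, Z), Function('g')(-12, 9)) = Mul(Add(Rational(128, 5), Mul(I, Pow(65, Rational(1, 2)))), -3) = Add(Rational(-384, 5), Mul(-3, I, Pow(65, Rational(1, 2))))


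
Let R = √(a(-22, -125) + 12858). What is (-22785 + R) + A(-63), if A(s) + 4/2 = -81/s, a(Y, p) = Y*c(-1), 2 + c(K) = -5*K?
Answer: -159500/7 + 2*√3198 ≈ -22673.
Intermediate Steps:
c(K) = -2 - 5*K
a(Y, p) = 3*Y (a(Y, p) = Y*(-2 - 5*(-1)) = Y*(-2 + 5) = Y*3 = 3*Y)
A(s) = -2 - 81/s
R = 2*√3198 (R = √(3*(-22) + 12858) = √(-66 + 12858) = √12792 = 2*√3198 ≈ 113.10)
(-22785 + R) + A(-63) = (-22785 + 2*√3198) + (-2 - 81/(-63)) = (-22785 + 2*√3198) + (-2 - 81*(-1/63)) = (-22785 + 2*√3198) + (-2 + 9/7) = (-22785 + 2*√3198) - 5/7 = -159500/7 + 2*√3198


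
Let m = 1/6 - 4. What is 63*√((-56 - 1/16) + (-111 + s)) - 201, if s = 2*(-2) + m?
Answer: -201 + 21*I*√25185/4 ≈ -201.0 + 833.16*I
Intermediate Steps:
m = -23/6 (m = ⅙ - 4 = -23/6 ≈ -3.8333)
s = -47/6 (s = 2*(-2) - 23/6 = -4 - 23/6 = -47/6 ≈ -7.8333)
63*√((-56 - 1/16) + (-111 + s)) - 201 = 63*√((-56 - 1/16) + (-111 - 47/6)) - 201 = 63*√((-56 - 1*1/16) - 713/6) - 201 = 63*√((-56 - 1/16) - 713/6) - 201 = 63*√(-897/16 - 713/6) - 201 = 63*√(-8395/48) - 201 = 63*(I*√25185/12) - 201 = 21*I*√25185/4 - 201 = -201 + 21*I*√25185/4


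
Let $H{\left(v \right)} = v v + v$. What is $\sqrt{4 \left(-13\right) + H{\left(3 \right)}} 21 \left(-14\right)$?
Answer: $- 588 i \sqrt{10} \approx - 1859.4 i$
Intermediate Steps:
$H{\left(v \right)} = v + v^{2}$ ($H{\left(v \right)} = v^{2} + v = v + v^{2}$)
$\sqrt{4 \left(-13\right) + H{\left(3 \right)}} 21 \left(-14\right) = \sqrt{4 \left(-13\right) + 3 \left(1 + 3\right)} 21 \left(-14\right) = \sqrt{-52 + 3 \cdot 4} \left(-294\right) = \sqrt{-52 + 12} \left(-294\right) = \sqrt{-40} \left(-294\right) = 2 i \sqrt{10} \left(-294\right) = - 588 i \sqrt{10}$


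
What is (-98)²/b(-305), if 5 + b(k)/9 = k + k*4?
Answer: -4802/6885 ≈ -0.69746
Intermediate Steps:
b(k) = -45 + 45*k (b(k) = -45 + 9*(k + k*4) = -45 + 9*(k + 4*k) = -45 + 9*(5*k) = -45 + 45*k)
(-98)²/b(-305) = (-98)²/(-45 + 45*(-305)) = 9604/(-45 - 13725) = 9604/(-13770) = 9604*(-1/13770) = -4802/6885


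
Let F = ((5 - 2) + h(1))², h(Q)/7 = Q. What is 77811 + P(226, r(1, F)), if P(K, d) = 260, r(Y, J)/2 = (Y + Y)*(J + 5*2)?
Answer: 78071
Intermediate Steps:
h(Q) = 7*Q
F = 100 (F = ((5 - 2) + 7*1)² = (3 + 7)² = 10² = 100)
r(Y, J) = 4*Y*(10 + J) (r(Y, J) = 2*((Y + Y)*(J + 5*2)) = 2*((2*Y)*(J + 10)) = 2*((2*Y)*(10 + J)) = 2*(2*Y*(10 + J)) = 4*Y*(10 + J))
77811 + P(226, r(1, F)) = 77811 + 260 = 78071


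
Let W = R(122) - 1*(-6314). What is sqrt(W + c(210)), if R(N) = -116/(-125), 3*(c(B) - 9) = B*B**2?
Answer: sqrt(1933327455)/25 ≈ 1758.8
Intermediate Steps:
c(B) = 9 + B**3/3 (c(B) = 9 + (B*B**2)/3 = 9 + B**3/3)
R(N) = 116/125 (R(N) = -116*(-1/125) = 116/125)
W = 789366/125 (W = 116/125 - 1*(-6314) = 116/125 + 6314 = 789366/125 ≈ 6314.9)
sqrt(W + c(210)) = sqrt(789366/125 + (9 + (1/3)*210**3)) = sqrt(789366/125 + (9 + (1/3)*9261000)) = sqrt(789366/125 + (9 + 3087000)) = sqrt(789366/125 + 3087009) = sqrt(386665491/125) = sqrt(1933327455)/25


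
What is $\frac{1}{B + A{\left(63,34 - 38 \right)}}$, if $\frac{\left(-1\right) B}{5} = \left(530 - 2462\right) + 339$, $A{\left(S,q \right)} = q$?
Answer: $\frac{1}{7961} \approx 0.00012561$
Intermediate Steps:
$B = 7965$ ($B = - 5 \left(\left(530 - 2462\right) + 339\right) = - 5 \left(-1932 + 339\right) = \left(-5\right) \left(-1593\right) = 7965$)
$\frac{1}{B + A{\left(63,34 - 38 \right)}} = \frac{1}{7965 + \left(34 - 38\right)} = \frac{1}{7965 - 4} = \frac{1}{7961}$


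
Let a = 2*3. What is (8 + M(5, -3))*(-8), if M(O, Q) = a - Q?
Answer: -136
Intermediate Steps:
a = 6
M(O, Q) = 6 - Q
(8 + M(5, -3))*(-8) = (8 + (6 - 1*(-3)))*(-8) = (8 + (6 + 3))*(-8) = (8 + 9)*(-8) = 17*(-8) = -136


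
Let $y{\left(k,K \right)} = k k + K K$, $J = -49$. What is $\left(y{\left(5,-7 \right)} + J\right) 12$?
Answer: $300$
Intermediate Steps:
$y{\left(k,K \right)} = K^{2} + k^{2}$ ($y{\left(k,K \right)} = k^{2} + K^{2} = K^{2} + k^{2}$)
$\left(y{\left(5,-7 \right)} + J\right) 12 = \left(\left(\left(-7\right)^{2} + 5^{2}\right) - 49\right) 12 = \left(\left(49 + 25\right) - 49\right) 12 = \left(74 - 49\right) 12 = 25 \cdot 12 = 300$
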